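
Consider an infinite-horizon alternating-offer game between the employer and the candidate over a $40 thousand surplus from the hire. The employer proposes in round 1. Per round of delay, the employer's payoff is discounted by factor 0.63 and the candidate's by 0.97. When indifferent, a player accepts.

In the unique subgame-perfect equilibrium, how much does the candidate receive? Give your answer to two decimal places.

36.91

When the employer proposes, the candidate accepts any offer worth at least 0.97 times what the candidate would get by proposing next round; and vice versa.
This gives x = 40 − 0.97y and y = 40 − 0.63x, where x and y are each side's share when it proposes.
Hence (1 − 0.97·0.63)x = 40(1 − 0.97), i.e. 0.3889·x = 1.2.
x ≈ 3.0856; the candidate's share is 40 − x ≈ 36.9144.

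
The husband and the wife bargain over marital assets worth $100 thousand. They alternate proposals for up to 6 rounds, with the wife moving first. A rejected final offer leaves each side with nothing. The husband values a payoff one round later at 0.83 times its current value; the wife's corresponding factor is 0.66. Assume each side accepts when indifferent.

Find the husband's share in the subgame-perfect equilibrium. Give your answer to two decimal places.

68.59

Round 6 (the husband proposes): rejection yields 0 for the wife; the husband offers 0 and keeps 100.
Round 5 (the wife proposes): the husband can get 100 next round, worth 0.83 × 100 = 83 now; the wife offers that and keeps 17.
Round 4 (the husband proposes): the wife can get 17 next round, worth 0.66 × 17 = 11.22 now, so the husband offers 11.22, keeping 88.78.
Round 3 (the wife proposes): the husband can get 88.78 next round, worth 0.83 × 88.78 = 73.6874 now. The wife offers 73.6874 and keeps 100 − 73.6874 = 26.3126.
Round 2 (the husband proposes): the wife can get 26.3126 next round, worth 0.66 × 26.3126 = 17.366316 now, so the husband offers 17.366316, keeping 82.633684.
Round 1 (the wife proposes): the husband can get 82.633684 next round, worth 0.83 × 82.633684 = 68.58595772 now, so the wife offers 68.58595772, keeping 31.41404228.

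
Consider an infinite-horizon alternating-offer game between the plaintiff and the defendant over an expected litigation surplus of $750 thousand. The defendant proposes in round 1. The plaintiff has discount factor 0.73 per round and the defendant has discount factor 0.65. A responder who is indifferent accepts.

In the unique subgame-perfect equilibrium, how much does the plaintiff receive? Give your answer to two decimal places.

When the defendant proposes, the plaintiff accepts any offer worth at least 0.73 times what the plaintiff would get by proposing next round; and vice versa.
This gives x = 750 − 0.73y and y = 750 − 0.65x, where x and y are each side's share when it proposes.
Hence (1 − 0.73·0.65)x = 750(1 − 0.73), i.e. 0.5255·x = 202.5.
x ≈ 385.3473; the plaintiff's share is 750 − x ≈ 364.6527.

364.65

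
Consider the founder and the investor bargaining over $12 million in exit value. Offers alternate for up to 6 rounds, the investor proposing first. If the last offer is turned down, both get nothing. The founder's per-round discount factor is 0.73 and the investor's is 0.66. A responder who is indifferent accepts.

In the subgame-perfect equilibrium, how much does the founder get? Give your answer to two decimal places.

6.45

Solve by backward induction from round 6.
Round 6 (the founder proposes): the investor will accept anything ≥ 0, so the founder offers 0 and keeps 12.
Round 5 (the investor proposes): the founder can get 12 next round, worth 0.73 × 12 = 8.76 now. The investor offers 8.76 and keeps 12 − 8.76 = 3.24.
Round 4 (the founder proposes): the investor can get 3.24 next round, worth 0.66 × 3.24 = 2.1384 now, so the founder offers 2.1384, keeping 9.8616.
Round 3 (the investor proposes): the founder can get 9.8616 next round, worth 0.73 × 9.8616 = 7.198968 now. The investor offers 7.198968 and keeps 12 − 7.198968 = 4.801032.
Round 2 (the founder proposes): the investor can get 4.801032 next round, worth 0.66 × 4.801032 = 3.16868112 now, so the founder offers 3.16868112, keeping 8.83131888.
Round 1 (the investor proposes): the founder can get 8.83131888 next round, worth 0.73 × 8.83131888 = 6.4468627824 now, so the investor offers 6.4468627824, keeping 5.5531372176.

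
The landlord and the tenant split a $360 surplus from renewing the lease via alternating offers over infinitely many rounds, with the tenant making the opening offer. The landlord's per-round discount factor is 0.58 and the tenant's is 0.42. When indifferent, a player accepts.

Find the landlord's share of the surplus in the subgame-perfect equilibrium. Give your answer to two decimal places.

160.11

When the tenant proposes, the landlord accepts any offer worth at least 0.58 times what the landlord would get by proposing next round; and vice versa.
This gives x = 360 − 0.58y and y = 360 − 0.42x, where x and y are each side's share when it proposes.
Hence (1 − 0.58·0.42)x = 360(1 − 0.58), i.e. 0.7564·x = 151.2.
x ≈ 199.8942; the landlord's share is 360 − x ≈ 160.1058.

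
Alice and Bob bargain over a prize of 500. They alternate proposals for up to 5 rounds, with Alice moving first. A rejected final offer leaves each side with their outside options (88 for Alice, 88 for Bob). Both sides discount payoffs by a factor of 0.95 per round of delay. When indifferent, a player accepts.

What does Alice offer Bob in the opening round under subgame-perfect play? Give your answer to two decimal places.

Work backward from the last round.
Round 5 (Alice proposes): Bob gets 88 if talks fail, so Alice offers 88 and keeps 412.
Round 4 (Bob proposes): Alice can get 412 next round, worth 0.95 × 412 = 391.4 now, so Bob offers 391.4, keeping 108.6.
Round 3 (Alice proposes): Bob can get 108.6 next round, worth 0.95 × 108.6 = 103.17 now; Alice offers that and keeps 396.83.
Round 2 (Bob proposes): Alice can get 396.83 next round, worth 0.95 × 396.83 = 376.9885 now; Bob offers that and keeps 123.0115.
Round 1 (Alice proposes): Bob can get 123.0115 next round, worth 0.95 × 123.0115 = 116.860925 now, so Alice offers 116.860925, keeping 383.139075.

116.86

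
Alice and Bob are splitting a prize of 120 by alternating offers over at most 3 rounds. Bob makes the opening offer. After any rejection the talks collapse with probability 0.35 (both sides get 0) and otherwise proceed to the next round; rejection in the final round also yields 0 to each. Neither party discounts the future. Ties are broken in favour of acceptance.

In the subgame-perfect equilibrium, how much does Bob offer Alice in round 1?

27.3

By backward induction:
Round 3 (Bob proposes): rejection yields 0 for Alice; Bob offers 0 and keeps 120.
Round 2 (Alice proposes): rejecting gives Bob an expected 0.65 × 120 = 78; Alice offers that and keeps 42.
Round 1 (Bob proposes): rejecting gives Alice an expected 0.65 × 42 = 27.3; Bob offers that and keeps 92.7.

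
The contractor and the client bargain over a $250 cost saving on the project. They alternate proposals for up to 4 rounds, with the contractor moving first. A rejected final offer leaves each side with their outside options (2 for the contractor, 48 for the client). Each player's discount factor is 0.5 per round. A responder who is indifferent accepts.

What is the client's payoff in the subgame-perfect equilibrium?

Round 4 (the client proposes): the contractor gets 2 if talks fail, so the client offers 2 and keeps 248.
Round 3 (the contractor proposes): the client can get 248 next round, worth 0.5 × 248 = 124 now. The contractor offers 124 and keeps 250 − 124 = 126.
Round 2 (the client proposes): the contractor can get 126 next round, worth 0.5 × 126 = 63 now; the client offers that and keeps 187.
Round 1 (the contractor proposes): the client can get 187 next round, worth 0.5 × 187 = 93.5 now. The contractor offers 93.5 and keeps 250 − 93.5 = 156.5.

93.5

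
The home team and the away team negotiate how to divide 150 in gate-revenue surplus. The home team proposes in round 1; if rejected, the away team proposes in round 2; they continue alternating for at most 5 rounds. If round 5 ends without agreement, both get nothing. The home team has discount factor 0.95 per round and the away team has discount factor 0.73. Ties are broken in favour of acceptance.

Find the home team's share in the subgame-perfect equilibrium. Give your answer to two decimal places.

By backward induction:
Round 5 (the home team proposes): the away team will accept anything ≥ 0, so the home team offers 0 and keeps 150.
Round 4 (the away team proposes): the home team can get 150 next round, worth 0.95 × 150 = 142.5 now. The away team offers 142.5 and keeps 150 − 142.5 = 7.5.
Round 3 (the home team proposes): the away team can get 7.5 next round, worth 0.73 × 7.5 = 5.475 now; the home team offers that and keeps 144.525.
Round 2 (the away team proposes): the home team can get 144.525 next round, worth 0.95 × 144.525 = 137.29875 now. The away team offers 137.29875 and keeps 150 − 137.29875 = 12.70125.
Round 1 (the home team proposes): the away team can get 12.70125 next round, worth 0.73 × 12.70125 = 9.2719125 now, so the home team offers 9.2719125, keeping 140.7280875.

140.73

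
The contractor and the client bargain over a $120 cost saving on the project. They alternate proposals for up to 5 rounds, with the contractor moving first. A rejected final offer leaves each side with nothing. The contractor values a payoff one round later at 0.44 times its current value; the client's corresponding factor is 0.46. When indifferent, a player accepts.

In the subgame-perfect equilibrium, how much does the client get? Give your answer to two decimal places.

Round 5 (the contractor proposes): rejection yields 0 for the client; the contractor offers 0 and keeps 120.
Round 4 (the client proposes): the contractor can get 120 next round, worth 0.44 × 120 = 52.8 now; the client offers that and keeps 67.2.
Round 3 (the contractor proposes): the client can get 67.2 next round, worth 0.46 × 67.2 = 30.912 now. The contractor offers 30.912 and keeps 120 − 30.912 = 89.088.
Round 2 (the client proposes): the contractor can get 89.088 next round, worth 0.44 × 89.088 = 39.19872 now. The client offers 39.19872 and keeps 120 − 39.19872 = 80.80128.
Round 1 (the contractor proposes): the client can get 80.80128 next round, worth 0.46 × 80.80128 = 37.1685888 now. The contractor offers 37.1685888 and keeps 120 − 37.1685888 = 82.8314112.

37.17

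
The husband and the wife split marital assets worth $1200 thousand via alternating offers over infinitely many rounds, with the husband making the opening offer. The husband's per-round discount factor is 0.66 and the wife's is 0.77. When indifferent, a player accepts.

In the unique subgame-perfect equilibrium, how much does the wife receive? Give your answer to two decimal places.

638.80

When the husband proposes, the wife accepts any offer worth at least 0.77 times what the wife would get by proposing next round; and vice versa.
This gives x = 1200 − 0.77y and y = 1200 − 0.66x, where x and y are each side's share when it proposes.
Hence (1 − 0.77·0.66)x = 1200(1 − 0.77), i.e. 0.4918·x = 276.
x ≈ 561.2037; the wife's share is 1200 − x ≈ 638.7963.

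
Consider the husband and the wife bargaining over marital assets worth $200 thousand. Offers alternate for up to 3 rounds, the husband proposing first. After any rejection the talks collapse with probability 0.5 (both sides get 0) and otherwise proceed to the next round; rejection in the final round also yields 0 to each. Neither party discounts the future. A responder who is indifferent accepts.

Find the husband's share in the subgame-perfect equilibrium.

Round 3 (the husband proposes): the wife will accept anything ≥ 0, so the husband offers 0 and keeps 200.
Round 2 (the wife proposes): rejecting gives the husband an expected 0.5 × 200 = 100. The wife offers 100 and keeps 200 − 100 = 100.
Round 1 (the husband proposes): rejecting gives the wife an expected 0.5 × 100 = 50. The husband offers 50 and keeps 200 − 50 = 150.

150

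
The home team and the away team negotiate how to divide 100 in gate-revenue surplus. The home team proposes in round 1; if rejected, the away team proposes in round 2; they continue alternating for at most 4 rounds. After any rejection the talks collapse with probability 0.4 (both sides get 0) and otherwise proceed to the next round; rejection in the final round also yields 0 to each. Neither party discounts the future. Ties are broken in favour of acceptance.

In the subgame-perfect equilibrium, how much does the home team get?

Round 4 (the away team proposes): rejection yields 0 for the home team; the away team offers 0 and keeps 100.
Round 3 (the home team proposes): rejecting gives the away team an expected 0.6 × 100 = 60; the home team offers that and keeps 40.
Round 2 (the away team proposes): rejecting gives the home team an expected 0.6 × 40 = 24. The away team offers 24 and keeps 100 − 24 = 76.
Round 1 (the home team proposes): rejecting gives the away team an expected 0.6 × 76 = 45.6; the home team offers that and keeps 54.4.

54.4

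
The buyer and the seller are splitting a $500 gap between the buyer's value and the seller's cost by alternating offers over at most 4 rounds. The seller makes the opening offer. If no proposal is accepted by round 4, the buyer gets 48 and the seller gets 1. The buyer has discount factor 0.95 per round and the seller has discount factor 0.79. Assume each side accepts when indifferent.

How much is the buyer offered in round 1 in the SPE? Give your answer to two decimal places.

Round 4 (the buyer proposes): the seller gets 1 if talks fail, so the buyer offers 1 and keeps 499.
Round 3 (the seller proposes): the buyer can get 499 next round, worth 0.95 × 499 = 474.05 now. The seller offers 474.05 and keeps 500 − 474.05 = 25.95.
Round 2 (the buyer proposes): the seller can get 25.95 next round, worth 0.79 × 25.95 = 20.5005 now, so the buyer offers 20.5005, keeping 479.4995.
Round 1 (the seller proposes): the buyer can get 479.4995 next round, worth 0.95 × 479.4995 = 455.524525 now; the seller offers that and keeps 44.475475.

455.52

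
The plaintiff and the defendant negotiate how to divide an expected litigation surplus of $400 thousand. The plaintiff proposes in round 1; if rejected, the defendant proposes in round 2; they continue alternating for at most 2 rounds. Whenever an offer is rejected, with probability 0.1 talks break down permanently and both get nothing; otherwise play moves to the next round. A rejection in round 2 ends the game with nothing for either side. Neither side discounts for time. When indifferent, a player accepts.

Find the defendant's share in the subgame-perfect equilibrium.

360

Round 2 (the defendant proposes): the plaintiff will accept anything ≥ 0, so the defendant offers 0 and keeps 400.
Round 1 (the plaintiff proposes): rejecting gives the defendant an expected 0.9 × 400 = 360. The plaintiff offers 360 and keeps 400 − 360 = 40.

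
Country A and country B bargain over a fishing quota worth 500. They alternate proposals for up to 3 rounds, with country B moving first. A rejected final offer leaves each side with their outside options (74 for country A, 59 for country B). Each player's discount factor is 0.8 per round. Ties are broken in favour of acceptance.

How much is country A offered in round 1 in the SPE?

Work backward from the last round.
Round 3 (country B proposes): country A gets 74 if talks fail, so country B offers 74 and keeps 426.
Round 2 (country A proposes): country B can get 426 next round, worth 0.8 × 426 = 340.8 now. Country A offers 340.8 and keeps 500 − 340.8 = 159.2.
Round 1 (country B proposes): country A can get 159.2 next round, worth 0.8 × 159.2 = 127.36 now, so country B offers 127.36, keeping 372.64.

127.36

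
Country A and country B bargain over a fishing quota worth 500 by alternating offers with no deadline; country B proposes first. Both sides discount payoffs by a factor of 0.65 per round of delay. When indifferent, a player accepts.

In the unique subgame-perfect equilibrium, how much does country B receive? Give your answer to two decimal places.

303.03

Let x be country B's share when country B proposes and y be country A's share when country A proposes.
Country A accepts iff offered ≥ 0.65·y, so x = 500 − 0.65y. Symmetrically y = 500 − 0.65x.
Substituting: x = 500 − 0.65(500 − 0.65x), giving x(1 − 0.65·0.65) = 500(1 − 0.65).
So x = 500 × 0.35 / 0.5775 ≈ 303.0303, and country A receives 500 − x ≈ 196.9697.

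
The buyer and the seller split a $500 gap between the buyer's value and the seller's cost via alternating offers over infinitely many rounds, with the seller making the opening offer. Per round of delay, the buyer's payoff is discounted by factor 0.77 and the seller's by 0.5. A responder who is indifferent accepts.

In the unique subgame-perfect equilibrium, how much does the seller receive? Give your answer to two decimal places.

186.99

When the seller proposes, the buyer accepts any offer worth at least 0.77 times what the buyer would get by proposing next round; and vice versa.
This gives x = 500 − 0.77y and y = 500 − 0.5x, where x and y are each side's share when it proposes.
Hence (1 − 0.77·0.5)x = 500(1 − 0.77), i.e. 0.615·x = 115.
x ≈ 186.9919; the buyer's share is 500 − x ≈ 313.0081.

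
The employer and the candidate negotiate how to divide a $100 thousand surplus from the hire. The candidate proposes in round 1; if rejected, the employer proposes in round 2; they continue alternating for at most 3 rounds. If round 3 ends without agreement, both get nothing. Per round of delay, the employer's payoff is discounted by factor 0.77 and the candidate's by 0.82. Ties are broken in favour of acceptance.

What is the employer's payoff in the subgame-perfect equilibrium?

13.86

By backward induction:
Round 3 (the candidate proposes): the employer will accept anything ≥ 0, so the candidate offers 0 and keeps 100.
Round 2 (the employer proposes): the candidate can get 100 next round, worth 0.82 × 100 = 82 now, so the employer offers 82, keeping 18.
Round 1 (the candidate proposes): the employer can get 18 next round, worth 0.77 × 18 = 13.86 now; the candidate offers that and keeps 86.14.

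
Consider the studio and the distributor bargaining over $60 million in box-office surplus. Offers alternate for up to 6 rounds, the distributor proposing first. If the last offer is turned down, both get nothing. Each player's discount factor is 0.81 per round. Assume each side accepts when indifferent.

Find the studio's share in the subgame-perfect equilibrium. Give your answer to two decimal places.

Solve by backward induction from round 6.
Round 6 (the studio proposes): the distributor will accept anything ≥ 0, so the studio offers 0 and keeps 60.
Round 5 (the distributor proposes): the studio can get 60 next round, worth 0.81 × 60 = 48.6 now, so the distributor offers 48.6, keeping 11.4.
Round 4 (the studio proposes): the distributor can get 11.4 next round, worth 0.81 × 11.4 = 9.234 now; the studio offers that and keeps 50.766.
Round 3 (the distributor proposes): the studio can get 50.766 next round, worth 0.81 × 50.766 = 41.12046 now. The distributor offers 41.12046 and keeps 60 − 41.12046 = 18.87954.
Round 2 (the studio proposes): the distributor can get 18.87954 next round, worth 0.81 × 18.87954 = 15.2924274 now, so the studio offers 15.2924274, keeping 44.7075726.
Round 1 (the distributor proposes): the studio can get 44.7075726 next round, worth 0.81 × 44.7075726 = 36.213133806 now. The distributor offers 36.213133806 and keeps 60 − 36.213133806 = 23.786866194.

36.21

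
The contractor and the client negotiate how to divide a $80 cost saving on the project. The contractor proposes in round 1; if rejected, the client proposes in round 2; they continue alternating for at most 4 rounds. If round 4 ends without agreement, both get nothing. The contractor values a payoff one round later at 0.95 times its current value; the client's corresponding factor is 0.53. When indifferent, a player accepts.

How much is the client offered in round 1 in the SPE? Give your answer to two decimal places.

23.47

Round 4 (the client proposes): the contractor will accept anything ≥ 0, so the client offers 0 and keeps 80.
Round 3 (the contractor proposes): the client can get 80 next round, worth 0.53 × 80 = 42.4 now, so the contractor offers 42.4, keeping 37.6.
Round 2 (the client proposes): the contractor can get 37.6 next round, worth 0.95 × 37.6 = 35.72 now. The client offers 35.72 and keeps 80 − 35.72 = 44.28.
Round 1 (the contractor proposes): the client can get 44.28 next round, worth 0.53 × 44.28 = 23.4684 now; the contractor offers that and keeps 56.5316.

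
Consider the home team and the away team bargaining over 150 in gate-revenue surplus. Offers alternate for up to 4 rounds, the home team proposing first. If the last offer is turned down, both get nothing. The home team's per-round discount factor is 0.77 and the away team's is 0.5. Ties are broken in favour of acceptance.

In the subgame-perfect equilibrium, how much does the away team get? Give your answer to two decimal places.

46.13

Work backward from the last round.
Round 4 (the away team proposes): rejection yields 0 for the home team; the away team offers 0 and keeps 150.
Round 3 (the home team proposes): the away team can get 150 next round, worth 0.5 × 150 = 75 now, so the home team offers 75, keeping 75.
Round 2 (the away team proposes): the home team can get 75 next round, worth 0.77 × 75 = 57.75 now. The away team offers 57.75 and keeps 150 − 57.75 = 92.25.
Round 1 (the home team proposes): the away team can get 92.25 next round, worth 0.5 × 92.25 = 46.125 now. The home team offers 46.125 and keeps 150 − 46.125 = 103.875.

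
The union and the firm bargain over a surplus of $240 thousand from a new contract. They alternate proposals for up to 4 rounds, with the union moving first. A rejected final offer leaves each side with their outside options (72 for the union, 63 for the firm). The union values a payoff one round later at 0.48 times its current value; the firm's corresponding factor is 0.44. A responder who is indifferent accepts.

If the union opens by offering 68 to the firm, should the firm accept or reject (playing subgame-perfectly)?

Work out the firm's continuation value if the offer is rejected.
Round 4 (the firm proposes): the union gets 72 if talks fail, so the firm offers 72 and keeps 168.
Round 3 (the union proposes): the firm can get 168 next round, worth 0.44 × 168 = 73.92 now. The union offers 73.92 and keeps 240 − 73.92 = 166.08.
Round 2 (the firm proposes): the union can get 166.08 next round, worth 0.48 × 166.08 = 79.7184 now; the firm offers that and keeps 160.2816.
So by rejecting in round 1, the firm gets 160.2816 next round, worth 0.44 × 160.2816 = 70.523904 now.
Offer 68 < 70.523904, so the firm rejects.

Reject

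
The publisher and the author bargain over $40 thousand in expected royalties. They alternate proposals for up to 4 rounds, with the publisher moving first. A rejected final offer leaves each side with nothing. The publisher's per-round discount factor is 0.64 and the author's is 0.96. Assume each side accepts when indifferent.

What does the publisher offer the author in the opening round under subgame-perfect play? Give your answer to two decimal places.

37.42

Round 4 (the author proposes): rejection yields 0 for the publisher; the author offers 0 and keeps 40.
Round 3 (the publisher proposes): the author can get 40 next round, worth 0.96 × 40 = 38.4 now. The publisher offers 38.4 and keeps 40 − 38.4 = 1.6.
Round 2 (the author proposes): the publisher can get 1.6 next round, worth 0.64 × 1.6 = 1.024 now. The author offers 1.024 and keeps 40 − 1.024 = 38.976.
Round 1 (the publisher proposes): the author can get 38.976 next round, worth 0.96 × 38.976 = 37.41696 now, so the publisher offers 37.41696, keeping 2.58304.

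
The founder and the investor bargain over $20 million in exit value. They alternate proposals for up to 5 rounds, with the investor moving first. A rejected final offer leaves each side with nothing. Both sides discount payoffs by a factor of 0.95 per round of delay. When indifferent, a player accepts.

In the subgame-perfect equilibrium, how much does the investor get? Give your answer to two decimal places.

18.19

Round 5 (the investor proposes): the founder will accept anything ≥ 0, so the investor offers 0 and keeps 20.
Round 4 (the founder proposes): the investor can get 20 next round, worth 0.95 × 20 = 19 now, so the founder offers 19, keeping 1.
Round 3 (the investor proposes): the founder can get 1 next round, worth 0.95 × 1 = 0.95 now. The investor offers 0.95 and keeps 20 − 0.95 = 19.05.
Round 2 (the founder proposes): the investor can get 19.05 next round, worth 0.95 × 19.05 = 18.0975 now; the founder offers that and keeps 1.9025.
Round 1 (the investor proposes): the founder can get 1.9025 next round, worth 0.95 × 1.9025 = 1.807375 now. The investor offers 1.807375 and keeps 20 − 1.807375 = 18.192625.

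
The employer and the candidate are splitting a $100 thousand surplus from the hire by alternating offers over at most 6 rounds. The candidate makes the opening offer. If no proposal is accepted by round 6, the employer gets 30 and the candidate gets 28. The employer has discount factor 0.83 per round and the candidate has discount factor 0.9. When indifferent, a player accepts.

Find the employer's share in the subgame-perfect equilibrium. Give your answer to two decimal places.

Solve by backward induction from round 6.
Round 6 (the employer proposes): the candidate gets 28 if talks fail, so the employer offers 28 and keeps 72.
Round 5 (the candidate proposes): the employer can get 72 next round, worth 0.83 × 72 = 59.76 now. The candidate offers 59.76 and keeps 100 − 59.76 = 40.24.
Round 4 (the employer proposes): the candidate can get 40.24 next round, worth 0.9 × 40.24 = 36.216 now. The employer offers 36.216 and keeps 100 − 36.216 = 63.784.
Round 3 (the candidate proposes): the employer can get 63.784 next round, worth 0.83 × 63.784 = 52.94072 now. The candidate offers 52.94072 and keeps 100 − 52.94072 = 47.05928.
Round 2 (the employer proposes): the candidate can get 47.05928 next round, worth 0.9 × 47.05928 = 42.353352 now, so the employer offers 42.353352, keeping 57.646648.
Round 1 (the candidate proposes): the employer can get 57.646648 next round, worth 0.83 × 57.646648 = 47.84671784 now; the candidate offers that and keeps 52.15328216.

47.85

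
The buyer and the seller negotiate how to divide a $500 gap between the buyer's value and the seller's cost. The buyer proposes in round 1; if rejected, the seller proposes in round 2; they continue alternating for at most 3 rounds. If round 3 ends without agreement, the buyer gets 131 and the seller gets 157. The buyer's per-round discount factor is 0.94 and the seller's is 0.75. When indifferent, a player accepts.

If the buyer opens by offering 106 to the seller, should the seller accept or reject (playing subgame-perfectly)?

Reject

Work out the seller's continuation value if the offer is rejected.
Round 3 (the buyer proposes): the seller gets 157 if talks fail, so the buyer offers 157 and keeps 343.
Round 2 (the seller proposes): the buyer can get 343 next round, worth 0.94 × 343 = 322.42 now; the seller offers that and keeps 177.58.
So by rejecting in round 1, the seller gets 177.58 next round, worth 0.75 × 177.58 = 133.185 now.
Offer 106 < 133.185, so the seller rejects.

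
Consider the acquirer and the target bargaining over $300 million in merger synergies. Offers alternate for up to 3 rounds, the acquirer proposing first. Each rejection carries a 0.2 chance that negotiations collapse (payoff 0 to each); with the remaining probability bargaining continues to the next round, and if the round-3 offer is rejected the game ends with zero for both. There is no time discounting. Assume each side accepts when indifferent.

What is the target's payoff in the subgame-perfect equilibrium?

48

Round 3 (the acquirer proposes): the target will accept anything ≥ 0, so the acquirer offers 0 and keeps 300.
Round 2 (the target proposes): rejecting gives the acquirer an expected 0.8 × 300 = 240. The target offers 240 and keeps 300 − 240 = 60.
Round 1 (the acquirer proposes): rejecting gives the target an expected 0.8 × 60 = 48; the acquirer offers that and keeps 252.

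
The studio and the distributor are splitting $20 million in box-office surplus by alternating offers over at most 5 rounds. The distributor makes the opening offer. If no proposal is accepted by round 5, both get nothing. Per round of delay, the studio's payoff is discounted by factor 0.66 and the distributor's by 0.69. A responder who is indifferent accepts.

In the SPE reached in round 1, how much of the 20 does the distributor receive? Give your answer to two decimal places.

14.04

Solve by backward induction from round 5.
Round 5 (the distributor proposes): rejection yields 0 for the studio; the distributor offers 0 and keeps 20.
Round 4 (the studio proposes): the distributor can get 20 next round, worth 0.69 × 20 = 13.8 now; the studio offers that and keeps 6.2.
Round 3 (the distributor proposes): the studio can get 6.2 next round, worth 0.66 × 6.2 = 4.092 now, so the distributor offers 4.092, keeping 15.908.
Round 2 (the studio proposes): the distributor can get 15.908 next round, worth 0.69 × 15.908 = 10.97652 now, so the studio offers 10.97652, keeping 9.02348.
Round 1 (the distributor proposes): the studio can get 9.02348 next round, worth 0.66 × 9.02348 = 5.9554968 now, so the distributor offers 5.9554968, keeping 14.0445032.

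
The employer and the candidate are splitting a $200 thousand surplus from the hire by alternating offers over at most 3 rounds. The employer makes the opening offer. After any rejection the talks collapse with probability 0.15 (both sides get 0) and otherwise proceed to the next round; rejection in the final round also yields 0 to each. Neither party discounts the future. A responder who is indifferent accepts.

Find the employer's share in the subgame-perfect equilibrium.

174.5

Round 3 (the employer proposes): rejection yields 0 for the candidate; the employer offers 0 and keeps 200.
Round 2 (the candidate proposes): rejecting gives the employer an expected 0.85 × 200 = 170; the candidate offers that and keeps 30.
Round 1 (the employer proposes): rejecting gives the candidate an expected 0.85 × 30 = 25.5. The employer offers 25.5 and keeps 200 − 25.5 = 174.5.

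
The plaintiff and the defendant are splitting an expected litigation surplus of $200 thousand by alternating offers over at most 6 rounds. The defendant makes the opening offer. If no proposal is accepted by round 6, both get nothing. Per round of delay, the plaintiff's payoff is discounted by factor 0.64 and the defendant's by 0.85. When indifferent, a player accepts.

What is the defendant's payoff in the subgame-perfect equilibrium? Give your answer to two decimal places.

Round 6 (the plaintiff proposes): the defendant will accept anything ≥ 0, so the plaintiff offers 0 and keeps 200.
Round 5 (the defendant proposes): the plaintiff can get 200 next round, worth 0.64 × 200 = 128 now. The defendant offers 128 and keeps 200 − 128 = 72.
Round 4 (the plaintiff proposes): the defendant can get 72 next round, worth 0.85 × 72 = 61.2 now. The plaintiff offers 61.2 and keeps 200 − 61.2 = 138.8.
Round 3 (the defendant proposes): the plaintiff can get 138.8 next round, worth 0.64 × 138.8 = 88.832 now. The defendant offers 88.832 and keeps 200 − 88.832 = 111.168.
Round 2 (the plaintiff proposes): the defendant can get 111.168 next round, worth 0.85 × 111.168 = 94.4928 now, so the plaintiff offers 94.4928, keeping 105.5072.
Round 1 (the defendant proposes): the plaintiff can get 105.5072 next round, worth 0.64 × 105.5072 = 67.524608 now, so the defendant offers 67.524608, keeping 132.475392.

132.48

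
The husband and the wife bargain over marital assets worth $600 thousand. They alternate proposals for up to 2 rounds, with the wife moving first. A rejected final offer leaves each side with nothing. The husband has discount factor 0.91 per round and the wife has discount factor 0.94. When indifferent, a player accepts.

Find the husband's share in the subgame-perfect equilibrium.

546

Round 2 (the husband proposes): the wife will accept anything ≥ 0, so the husband offers 0 and keeps 600.
Round 1 (the wife proposes): the husband can get 600 next round, worth 0.91 × 600 = 546 now. The wife offers 546 and keeps 600 − 546 = 54.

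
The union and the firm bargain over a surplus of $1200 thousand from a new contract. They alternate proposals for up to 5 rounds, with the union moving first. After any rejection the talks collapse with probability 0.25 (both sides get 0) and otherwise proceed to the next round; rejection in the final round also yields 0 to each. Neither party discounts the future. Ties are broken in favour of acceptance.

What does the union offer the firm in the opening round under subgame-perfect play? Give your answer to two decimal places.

Round 5 (the union proposes): the firm will accept anything ≥ 0, so the union offers 0 and keeps 1200.
Round 4 (the firm proposes): rejecting gives the union an expected 0.75 × 1200 = 900. The firm offers 900 and keeps 1200 − 900 = 300.
Round 3 (the union proposes): rejecting gives the firm an expected 0.75 × 300 = 225. The union offers 225 and keeps 1200 − 225 = 975.
Round 2 (the firm proposes): rejecting gives the union an expected 0.75 × 975 = 731.25; the firm offers that and keeps 468.75.
Round 1 (the union proposes): rejecting gives the firm an expected 0.75 × 468.75 = 351.5625, so the union offers 351.5625, keeping 848.4375.

351.56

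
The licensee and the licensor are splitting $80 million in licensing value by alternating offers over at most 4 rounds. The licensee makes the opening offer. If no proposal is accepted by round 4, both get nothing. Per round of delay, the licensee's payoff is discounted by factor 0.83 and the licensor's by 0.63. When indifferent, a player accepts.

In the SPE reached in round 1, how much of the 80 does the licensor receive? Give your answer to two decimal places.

Round 4 (the licensor proposes): rejection yields 0 for the licensee; the licensor offers 0 and keeps 80.
Round 3 (the licensee proposes): the licensor can get 80 next round, worth 0.63 × 80 = 50.4 now; the licensee offers that and keeps 29.6.
Round 2 (the licensor proposes): the licensee can get 29.6 next round, worth 0.83 × 29.6 = 24.568 now, so the licensor offers 24.568, keeping 55.432.
Round 1 (the licensee proposes): the licensor can get 55.432 next round, worth 0.63 × 55.432 = 34.92216 now, so the licensee offers 34.92216, keeping 45.07784.

34.92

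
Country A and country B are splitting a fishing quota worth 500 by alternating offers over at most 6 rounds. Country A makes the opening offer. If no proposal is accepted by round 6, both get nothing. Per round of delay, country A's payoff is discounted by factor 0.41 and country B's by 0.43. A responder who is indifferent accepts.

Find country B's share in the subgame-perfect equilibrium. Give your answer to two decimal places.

Solve by backward induction from round 6.
Round 6 (country B proposes): rejection yields 0 for country A; country B offers 0 and keeps 500.
Round 5 (country A proposes): country B can get 500 next round, worth 0.43 × 500 = 215 now. Country A offers 215 and keeps 500 − 215 = 285.
Round 4 (country B proposes): country A can get 285 next round, worth 0.41 × 285 = 116.85 now. Country B offers 116.85 and keeps 500 − 116.85 = 383.15.
Round 3 (country A proposes): country B can get 383.15 next round, worth 0.43 × 383.15 = 164.7545 now. Country A offers 164.7545 and keeps 500 − 164.7545 = 335.2455.
Round 2 (country B proposes): country A can get 335.2455 next round, worth 0.41 × 335.2455 = 137.450655 now, so country B offers 137.450655, keeping 362.549345.
Round 1 (country A proposes): country B can get 362.549345 next round, worth 0.43 × 362.549345 = 155.89621835 now; country A offers that and keeps 344.10378165.

155.90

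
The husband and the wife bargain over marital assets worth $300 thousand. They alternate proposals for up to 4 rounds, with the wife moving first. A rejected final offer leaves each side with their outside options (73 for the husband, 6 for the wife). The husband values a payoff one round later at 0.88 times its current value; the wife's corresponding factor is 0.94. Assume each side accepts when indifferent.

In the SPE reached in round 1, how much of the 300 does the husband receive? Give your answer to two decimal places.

Solve by backward induction from round 4.
Round 4 (the husband proposes): the wife gets 6 if talks fail, so the husband offers 6 and keeps 294.
Round 3 (the wife proposes): the husband can get 294 next round, worth 0.88 × 294 = 258.72 now, so the wife offers 258.72, keeping 41.28.
Round 2 (the husband proposes): the wife can get 41.28 next round, worth 0.94 × 41.28 = 38.8032 now; the husband offers that and keeps 261.1968.
Round 1 (the wife proposes): the husband can get 261.1968 next round, worth 0.88 × 261.1968 = 229.853184 now. The wife offers 229.853184 and keeps 300 − 229.853184 = 70.146816.

229.85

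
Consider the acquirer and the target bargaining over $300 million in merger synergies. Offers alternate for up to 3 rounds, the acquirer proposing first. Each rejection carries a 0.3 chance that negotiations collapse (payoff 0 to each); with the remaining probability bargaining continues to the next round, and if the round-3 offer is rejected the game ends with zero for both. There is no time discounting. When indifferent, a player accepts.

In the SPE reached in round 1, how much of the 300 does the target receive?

Round 3 (the acquirer proposes): rejection yields 0 for the target; the acquirer offers 0 and keeps 300.
Round 2 (the target proposes): rejecting gives the acquirer an expected 0.7 × 300 = 210, so the target offers 210, keeping 90.
Round 1 (the acquirer proposes): rejecting gives the target an expected 0.7 × 90 = 63; the acquirer offers that and keeps 237.

63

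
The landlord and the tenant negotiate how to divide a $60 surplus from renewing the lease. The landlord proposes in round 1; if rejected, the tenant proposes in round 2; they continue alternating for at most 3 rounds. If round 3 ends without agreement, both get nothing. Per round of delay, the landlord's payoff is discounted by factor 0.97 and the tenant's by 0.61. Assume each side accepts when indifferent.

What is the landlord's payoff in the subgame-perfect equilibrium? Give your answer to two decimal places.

Solve by backward induction from round 3.
Round 3 (the landlord proposes): rejection yields 0 for the tenant; the landlord offers 0 and keeps 60.
Round 2 (the tenant proposes): the landlord can get 60 next round, worth 0.97 × 60 = 58.2 now, so the tenant offers 58.2, keeping 1.8.
Round 1 (the landlord proposes): the tenant can get 1.8 next round, worth 0.61 × 1.8 = 1.098 now. The landlord offers 1.098 and keeps 60 − 1.098 = 58.902.

58.90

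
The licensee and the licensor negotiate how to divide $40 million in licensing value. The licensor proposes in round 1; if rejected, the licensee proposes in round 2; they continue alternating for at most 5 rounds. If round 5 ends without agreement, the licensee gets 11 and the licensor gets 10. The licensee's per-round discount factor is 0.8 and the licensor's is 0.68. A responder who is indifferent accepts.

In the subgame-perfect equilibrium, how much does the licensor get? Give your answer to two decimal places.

20.93

Solve by backward induction from round 5.
Round 5 (the licensor proposes): the licensee gets 11 if talks fail, so the licensor offers 11 and keeps 29.
Round 4 (the licensee proposes): the licensor can get 29 next round, worth 0.68 × 29 = 19.72 now, so the licensee offers 19.72, keeping 20.28.
Round 3 (the licensor proposes): the licensee can get 20.28 next round, worth 0.8 × 20.28 = 16.224 now. The licensor offers 16.224 and keeps 40 − 16.224 = 23.776.
Round 2 (the licensee proposes): the licensor can get 23.776 next round, worth 0.68 × 23.776 = 16.16768 now. The licensee offers 16.16768 and keeps 40 − 16.16768 = 23.83232.
Round 1 (the licensor proposes): the licensee can get 23.83232 next round, worth 0.8 × 23.83232 = 19.065856 now; the licensor offers that and keeps 20.934144.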